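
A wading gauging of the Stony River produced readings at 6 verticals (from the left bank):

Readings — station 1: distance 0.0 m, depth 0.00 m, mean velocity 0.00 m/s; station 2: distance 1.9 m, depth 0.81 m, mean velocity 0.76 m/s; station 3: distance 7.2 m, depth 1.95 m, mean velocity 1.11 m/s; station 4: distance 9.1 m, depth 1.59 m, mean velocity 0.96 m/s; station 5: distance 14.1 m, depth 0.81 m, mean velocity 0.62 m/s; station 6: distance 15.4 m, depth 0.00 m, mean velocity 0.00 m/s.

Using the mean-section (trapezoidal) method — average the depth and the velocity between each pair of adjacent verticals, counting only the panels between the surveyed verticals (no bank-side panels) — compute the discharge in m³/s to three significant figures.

15.5 m³/s

Panel 1-2: Δb = 1.9 m, d̄ = (0.00+0.81)/2 = 0.405, v̄ = (0.00+0.76)/2 = 0.38 → q = 1.9×0.405×0.38 = 0.2924 m³/s
Panel 2-3: Δb = 5.3 m, d̄ = (0.81+1.95)/2 = 1.38, v̄ = (0.76+1.11)/2 = 0.935 → q = 5.3×1.38×0.935 = 6.839 m³/s
Panel 3-4: Δb = 1.9 m, d̄ = (1.95+1.59)/2 = 1.77, v̄ = (1.11+0.96)/2 = 1.035 → q = 1.9×1.77×1.035 = 3.481 m³/s
Panel 4-5: Δb = 5 m, d̄ = (1.59+0.81)/2 = 1.2, v̄ = (0.96+0.62)/2 = 0.79 → q = 5×1.2×0.79 = 4.740 m³/s
Panel 5-6: Δb = 1.3 m, d̄ = (0.81+0.00)/2 = 0.405, v̄ = (0.62+0.00)/2 = 0.31 → q = 1.3×0.405×0.31 = 0.1632 m³/s
Q = Σ q = 15.51 m³/s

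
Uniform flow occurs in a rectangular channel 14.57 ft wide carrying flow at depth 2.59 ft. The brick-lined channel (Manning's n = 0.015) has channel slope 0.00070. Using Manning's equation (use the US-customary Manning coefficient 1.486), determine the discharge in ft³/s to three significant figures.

A = b·y = 14.57 × 2.59 = 37.74 ft²
P = b + 2y = 14.57 + 2×2.59 = 19.75 ft
R = A/P = 37.74/19.75 = 1.911 ft
Q = (1.486/n)·A·R^(2/3)·S^(1/2) = (1.486/0.015) × 37.74 × 1.911^(2/3) × 0.00070^(1/2) = 152.3 ft³/s

152 ft³/s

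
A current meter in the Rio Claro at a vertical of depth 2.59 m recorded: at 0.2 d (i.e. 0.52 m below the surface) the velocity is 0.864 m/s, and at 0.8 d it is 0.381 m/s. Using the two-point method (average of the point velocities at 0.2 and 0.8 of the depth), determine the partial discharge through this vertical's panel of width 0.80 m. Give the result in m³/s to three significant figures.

v̄ = (0.864 + 0.381) / 2 = 0.6225 m/s
q = v̄ × d × w = 0.6225 × 2.59 × 0.80 = 1.290 m³/s

1.29 m³/s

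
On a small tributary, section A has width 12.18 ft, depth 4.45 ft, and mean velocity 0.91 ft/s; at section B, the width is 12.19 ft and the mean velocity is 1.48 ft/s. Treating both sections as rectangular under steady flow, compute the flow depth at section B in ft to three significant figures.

2.73 ft

Q = A₁V₁ = (12.18×4.45) × 0.91 = 49.32 ft³/s
d₂ = Q/(b₂ V₂) = 49.32/(12.19×1.48) = 2.734 ft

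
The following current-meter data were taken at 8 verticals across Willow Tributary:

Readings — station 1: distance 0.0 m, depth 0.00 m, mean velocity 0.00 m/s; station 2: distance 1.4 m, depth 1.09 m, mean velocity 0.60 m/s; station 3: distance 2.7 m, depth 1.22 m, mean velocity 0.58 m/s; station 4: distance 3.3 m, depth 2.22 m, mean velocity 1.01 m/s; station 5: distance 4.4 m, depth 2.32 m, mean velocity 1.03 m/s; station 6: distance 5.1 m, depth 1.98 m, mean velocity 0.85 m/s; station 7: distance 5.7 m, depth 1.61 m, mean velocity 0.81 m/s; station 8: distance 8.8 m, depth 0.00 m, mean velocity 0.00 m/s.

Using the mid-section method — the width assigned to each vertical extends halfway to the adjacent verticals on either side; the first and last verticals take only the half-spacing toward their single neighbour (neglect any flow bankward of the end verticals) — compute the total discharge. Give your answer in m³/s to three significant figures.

9.12 m³/s

w_2 = (2.7 − 0.0)/2 = 1.35 m; q_2 = 0.60 × 1.09 × 1.35 = 0.8829 m³/s
w_3 = (3.3 − 1.4)/2 = 0.95 m; q_3 = 0.58 × 1.22 × 0.95 = 0.6722 m³/s
w_4 = (4.4 − 2.7)/2 = 0.85 m; q_4 = 1.01 × 2.22 × 0.85 = 1.906 m³/s
w_5 = (5.1 − 3.3)/2 = 0.9 m; q_5 = 1.03 × 2.32 × 0.9 = 2.151 m³/s
w_6 = (5.7 − 4.4)/2 = 0.65 m; q_6 = 0.85 × 1.98 × 0.65 = 1.094 m³/s
w_7 = (8.8 − 5.1)/2 = 1.85 m; q_7 = 0.81 × 1.61 × 1.85 = 2.413 m³/s
Stations 1, 8 contribute zero (depth or velocity is 0).
Q = Σ qᵢ = 9.118 m³/s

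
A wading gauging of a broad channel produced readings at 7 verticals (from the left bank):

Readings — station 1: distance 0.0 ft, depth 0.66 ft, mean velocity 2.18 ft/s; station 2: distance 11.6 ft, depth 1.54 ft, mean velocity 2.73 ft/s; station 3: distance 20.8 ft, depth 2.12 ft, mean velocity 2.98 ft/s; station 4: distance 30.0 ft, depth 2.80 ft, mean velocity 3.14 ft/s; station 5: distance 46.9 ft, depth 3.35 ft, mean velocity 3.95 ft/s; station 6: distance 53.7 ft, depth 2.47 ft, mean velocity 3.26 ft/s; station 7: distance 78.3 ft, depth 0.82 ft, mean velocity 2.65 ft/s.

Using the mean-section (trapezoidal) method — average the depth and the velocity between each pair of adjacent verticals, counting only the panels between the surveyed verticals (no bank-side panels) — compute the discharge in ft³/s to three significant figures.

Panel 1-2: Δb = 11.6 ft, d̄ = (0.66+1.54)/2 = 1.1, v̄ = (2.18+2.73)/2 = 2.455 → q = 11.6×1.1×2.455 = 31.33 ft³/s
Panel 2-3: Δb = 9.2 ft, d̄ = (1.54+2.12)/2 = 1.83, v̄ = (2.73+2.98)/2 = 2.855 → q = 9.2×1.83×2.855 = 48.07 ft³/s
Panel 3-4: Δb = 9.2 ft, d̄ = (2.12+2.80)/2 = 2.46, v̄ = (2.98+3.14)/2 = 3.06 → q = 9.2×2.46×3.06 = 69.25 ft³/s
Panel 4-5: Δb = 16.9 ft, d̄ = (2.80+3.35)/2 = 3.075, v̄ = (3.14+3.95)/2 = 3.545 → q = 16.9×3.075×3.545 = 184.2 ft³/s
Panel 5-6: Δb = 6.8 ft, d̄ = (3.35+2.47)/2 = 2.91, v̄ = (3.95+3.26)/2 = 3.605 → q = 6.8×2.91×3.605 = 71.34 ft³/s
Panel 6-7: Δb = 24.6 ft, d̄ = (2.47+0.82)/2 = 1.645, v̄ = (3.26+2.65)/2 = 2.955 → q = 24.6×1.645×2.955 = 119.6 ft³/s
Q = Σ q = 523.8 ft³/s

524 ft³/s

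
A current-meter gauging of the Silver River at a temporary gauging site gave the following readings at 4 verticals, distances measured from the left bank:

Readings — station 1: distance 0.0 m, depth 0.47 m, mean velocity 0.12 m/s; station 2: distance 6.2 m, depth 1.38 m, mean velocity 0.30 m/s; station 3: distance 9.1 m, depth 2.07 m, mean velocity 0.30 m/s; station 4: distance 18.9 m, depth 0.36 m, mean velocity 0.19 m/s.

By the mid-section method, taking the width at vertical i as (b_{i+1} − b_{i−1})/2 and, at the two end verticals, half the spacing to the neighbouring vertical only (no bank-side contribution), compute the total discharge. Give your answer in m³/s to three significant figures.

w_1 = (6.2 − 0.0)/2 = 3.1 m; q_1 = 0.12 × 0.47 × 3.1 = 0.1748 m³/s
w_2 = (9.1 − 0.0)/2 = 4.55 m; q_2 = 0.30 × 1.38 × 4.55 = 1.884 m³/s
w_3 = (18.9 − 6.2)/2 = 6.35 m; q_3 = 0.30 × 2.07 × 6.35 = 3.943 m³/s
w_4 = (18.9 − 9.1)/2 = 4.9 m; q_4 = 0.19 × 0.36 × 4.9 = 0.3352 m³/s
Q = Σ qᵢ = 6.337 m³/s

6.34 m³/s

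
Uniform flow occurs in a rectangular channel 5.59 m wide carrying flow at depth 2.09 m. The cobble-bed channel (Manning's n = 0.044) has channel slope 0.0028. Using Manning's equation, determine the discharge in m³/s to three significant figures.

A = b·y = 5.59 × 2.09 = 11.68 m²
P = b + 2y = 5.59 + 2×2.09 = 9.770 m
R = A/P = 11.68/9.770 = 1.196 m
Q = (1/n)·A·R^(2/3)·S^(1/2) = (1/0.044) × 11.68 × 1.196^(2/3) × 0.0028^(1/2) = 15.83 m³/s

15.8 m³/s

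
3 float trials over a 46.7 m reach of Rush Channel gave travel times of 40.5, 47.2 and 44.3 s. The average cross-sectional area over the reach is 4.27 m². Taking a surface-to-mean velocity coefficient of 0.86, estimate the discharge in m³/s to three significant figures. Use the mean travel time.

t̄ = (40.5 + 47.2 + 44.3) / 3 = 44 s
v_surface = L / t̄ = 46.7 / 44 = 1.061 m/s
v_mean = 0.86 × 1.061 = 0.9128 m/s
Q = A × v_mean = 4.27 × 0.9128 = 3.898 m³/s

3.90 m³/s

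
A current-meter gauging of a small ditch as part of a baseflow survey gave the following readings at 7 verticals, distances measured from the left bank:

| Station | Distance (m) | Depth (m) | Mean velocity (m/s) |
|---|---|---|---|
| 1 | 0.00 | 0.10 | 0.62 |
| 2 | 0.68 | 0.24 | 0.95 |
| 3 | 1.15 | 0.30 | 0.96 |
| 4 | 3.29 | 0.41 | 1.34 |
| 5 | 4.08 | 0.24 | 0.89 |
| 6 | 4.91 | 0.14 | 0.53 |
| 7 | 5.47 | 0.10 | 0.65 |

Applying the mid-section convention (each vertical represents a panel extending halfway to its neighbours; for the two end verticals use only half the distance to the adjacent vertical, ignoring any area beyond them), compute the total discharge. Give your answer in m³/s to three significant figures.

w_1 = (0.68 − 0.00)/2 = 0.34 m; q_1 = 0.62 × 0.10 × 0.34 = 0.02108 m³/s
w_2 = (1.15 − 0.00)/2 = 0.575 m; q_2 = 0.95 × 0.24 × 0.575 = 0.1311 m³/s
w_3 = (3.29 − 0.68)/2 = 1.305 m; q_3 = 0.96 × 0.30 × 1.305 = 0.3758 m³/s
w_4 = (4.08 − 1.15)/2 = 1.465 m; q_4 = 1.34 × 0.41 × 1.465 = 0.8049 m³/s
w_5 = (4.91 − 3.29)/2 = 0.81 m; q_5 = 0.89 × 0.24 × 0.81 = 0.1730 m³/s
w_6 = (5.47 − 4.08)/2 = 0.695 m; q_6 = 0.53 × 0.14 × 0.695 = 0.05157 m³/s
w_7 = (5.47 − 4.91)/2 = 0.28 m; q_7 = 0.65 × 0.10 × 0.28 = 0.01820 m³/s
Q = Σ qᵢ = 1.576 m³/s

1.58 m³/s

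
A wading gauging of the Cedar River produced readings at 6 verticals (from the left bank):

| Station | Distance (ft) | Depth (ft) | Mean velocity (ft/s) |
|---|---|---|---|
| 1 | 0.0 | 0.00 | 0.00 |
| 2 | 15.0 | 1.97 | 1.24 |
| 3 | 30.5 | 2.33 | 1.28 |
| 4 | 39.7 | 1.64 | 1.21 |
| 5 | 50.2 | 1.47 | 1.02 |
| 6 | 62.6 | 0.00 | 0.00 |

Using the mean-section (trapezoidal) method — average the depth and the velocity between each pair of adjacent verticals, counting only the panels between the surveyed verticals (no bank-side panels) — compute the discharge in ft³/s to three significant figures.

96.7 ft³/s

Panel 1-2: Δb = 15 ft, d̄ = (0.00+1.97)/2 = 0.985, v̄ = (0.00+1.24)/2 = 0.62 → q = 15×0.985×0.62 = 9.161 ft³/s
Panel 2-3: Δb = 15.5 ft, d̄ = (1.97+2.33)/2 = 2.15, v̄ = (1.24+1.28)/2 = 1.26 → q = 15.5×2.15×1.26 = 41.99 ft³/s
Panel 3-4: Δb = 9.2 ft, d̄ = (2.33+1.64)/2 = 1.985, v̄ = (1.28+1.21)/2 = 1.245 → q = 9.2×1.985×1.245 = 22.74 ft³/s
Panel 4-5: Δb = 10.5 ft, d̄ = (1.64+1.47)/2 = 1.555, v̄ = (1.21+1.02)/2 = 1.115 → q = 10.5×1.555×1.115 = 18.21 ft³/s
Panel 5-6: Δb = 12.4 ft, d̄ = (1.47+0.00)/2 = 0.735, v̄ = (1.02+0.00)/2 = 0.51 → q = 12.4×0.735×0.51 = 4.648 ft³/s
Q = Σ q = 96.74 ft³/s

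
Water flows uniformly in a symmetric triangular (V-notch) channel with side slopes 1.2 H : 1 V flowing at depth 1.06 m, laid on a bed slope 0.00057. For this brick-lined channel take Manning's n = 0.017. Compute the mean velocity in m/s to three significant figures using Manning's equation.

A = z·y² = 1.2×1.06² = 1.348 m²
P = 2y√(1+z²) = 2×1.06×√(1+1.2²) = 3.312 m
R = A/P = 1.348/3.312 = 0.4072 m
Q = (1/n)·A·R^(2/3)·S^(1/2) = (1/0.017) × 1.348 × 0.4072^(2/3) × 0.00057^(1/2) = 1.040 m³/s
V = Q/A = 1.040/1.348 = 0.7715 m/s

0.771 m/s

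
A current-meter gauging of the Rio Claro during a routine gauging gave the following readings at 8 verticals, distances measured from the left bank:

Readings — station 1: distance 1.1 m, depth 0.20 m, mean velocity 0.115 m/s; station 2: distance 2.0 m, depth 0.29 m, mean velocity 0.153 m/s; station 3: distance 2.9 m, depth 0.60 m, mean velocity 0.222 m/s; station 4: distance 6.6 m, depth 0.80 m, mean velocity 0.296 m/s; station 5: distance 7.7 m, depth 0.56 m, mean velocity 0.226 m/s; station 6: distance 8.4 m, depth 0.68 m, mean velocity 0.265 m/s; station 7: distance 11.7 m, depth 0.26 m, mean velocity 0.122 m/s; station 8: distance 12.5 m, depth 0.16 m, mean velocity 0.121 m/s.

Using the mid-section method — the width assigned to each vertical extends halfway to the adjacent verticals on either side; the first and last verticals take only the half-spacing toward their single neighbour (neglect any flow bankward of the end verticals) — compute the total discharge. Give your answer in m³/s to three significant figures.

w_1 = (2.0 − 1.1)/2 = 0.45 m; q_1 = 0.115 × 0.20 × 0.45 = 0.01035 m³/s
w_2 = (2.9 − 1.1)/2 = 0.9 m; q_2 = 0.153 × 0.29 × 0.9 = 0.03993 m³/s
w_3 = (6.6 − 2.0)/2 = 2.3 m; q_3 = 0.222 × 0.60 × 2.3 = 0.3064 m³/s
w_4 = (7.7 − 2.9)/2 = 2.4 m; q_4 = 0.296 × 0.80 × 2.4 = 0.5683 m³/s
w_5 = (8.4 − 6.6)/2 = 0.9 m; q_5 = 0.226 × 0.56 × 0.9 = 0.1139 m³/s
w_6 = (11.7 − 7.7)/2 = 2 m; q_6 = 0.265 × 0.68 × 2 = 0.3604 m³/s
w_7 = (12.5 − 8.4)/2 = 2.05 m; q_7 = 0.122 × 0.26 × 2.05 = 0.06503 m³/s
w_8 = (12.5 − 11.7)/2 = 0.4 m; q_8 = 0.121 × 0.16 × 0.4 = 0.007744 m³/s
Q = Σ qᵢ = 1.472 m³/s

1.47 m³/s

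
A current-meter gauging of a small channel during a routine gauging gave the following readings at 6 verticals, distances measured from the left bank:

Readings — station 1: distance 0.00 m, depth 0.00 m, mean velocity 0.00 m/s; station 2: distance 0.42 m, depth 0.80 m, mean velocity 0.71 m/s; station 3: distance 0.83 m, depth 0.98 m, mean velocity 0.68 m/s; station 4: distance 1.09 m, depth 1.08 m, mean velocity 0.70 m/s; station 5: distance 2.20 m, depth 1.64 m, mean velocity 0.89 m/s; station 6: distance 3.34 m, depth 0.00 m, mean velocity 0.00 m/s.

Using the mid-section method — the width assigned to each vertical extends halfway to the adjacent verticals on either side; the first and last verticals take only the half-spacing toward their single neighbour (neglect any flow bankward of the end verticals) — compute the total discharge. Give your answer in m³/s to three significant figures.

2.62 m³/s

w_2 = (0.83 − 0.00)/2 = 0.415 m; q_2 = 0.71 × 0.80 × 0.415 = 0.2357 m³/s
w_3 = (1.09 − 0.42)/2 = 0.335 m; q_3 = 0.68 × 0.98 × 0.335 = 0.2232 m³/s
w_4 = (2.20 − 0.83)/2 = 0.685 m; q_4 = 0.70 × 1.08 × 0.685 = 0.5179 m³/s
w_5 = (3.34 − 1.09)/2 = 1.125 m; q_5 = 0.89 × 1.64 × 1.125 = 1.642 m³/s
Stations 1, 6 contribute zero (depth or velocity is 0).
Q = Σ qᵢ = 2.619 m³/s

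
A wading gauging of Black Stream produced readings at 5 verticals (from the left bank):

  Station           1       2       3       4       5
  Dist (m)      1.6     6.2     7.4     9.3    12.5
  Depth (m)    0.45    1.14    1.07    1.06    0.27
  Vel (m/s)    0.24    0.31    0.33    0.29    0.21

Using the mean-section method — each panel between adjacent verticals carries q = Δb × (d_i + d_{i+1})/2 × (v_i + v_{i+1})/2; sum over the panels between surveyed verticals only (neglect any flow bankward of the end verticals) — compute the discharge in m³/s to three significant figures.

Panel 1-2: Δb = 4.6 m, d̄ = (0.45+1.14)/2 = 0.795, v̄ = (0.24+0.31)/2 = 0.275 → q = 4.6×0.795×0.275 = 1.006 m³/s
Panel 2-3: Δb = 1.2 m, d̄ = (1.14+1.07)/2 = 1.105, v̄ = (0.31+0.33)/2 = 0.32 → q = 1.2×1.105×0.32 = 0.4243 m³/s
Panel 3-4: Δb = 1.9 m, d̄ = (1.07+1.06)/2 = 1.065, v̄ = (0.33+0.29)/2 = 0.31 → q = 1.9×1.065×0.31 = 0.6273 m³/s
Panel 4-5: Δb = 3.2 m, d̄ = (1.06+0.27)/2 = 0.665, v̄ = (0.29+0.21)/2 = 0.25 → q = 3.2×0.665×0.25 = 0.5320 m³/s
Q = Σ q = 2.589 m³/s

2.59 m³/s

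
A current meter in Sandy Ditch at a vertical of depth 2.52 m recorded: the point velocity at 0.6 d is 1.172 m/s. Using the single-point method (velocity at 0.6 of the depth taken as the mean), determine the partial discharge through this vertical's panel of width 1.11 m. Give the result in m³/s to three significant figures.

3.28 m³/s

v̄ = v₀.₆ = 1.172 m/s
q = v̄ × d × w = 1.172 × 2.52 × 1.11 = 3.278 m³/s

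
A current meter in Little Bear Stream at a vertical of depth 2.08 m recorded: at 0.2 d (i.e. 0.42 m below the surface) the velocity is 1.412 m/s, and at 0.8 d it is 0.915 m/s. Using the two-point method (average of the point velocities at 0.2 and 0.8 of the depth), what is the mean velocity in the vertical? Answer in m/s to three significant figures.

v̄ = (1.412 + 0.915) / 2 = 1.164 m/s

1.16 m/s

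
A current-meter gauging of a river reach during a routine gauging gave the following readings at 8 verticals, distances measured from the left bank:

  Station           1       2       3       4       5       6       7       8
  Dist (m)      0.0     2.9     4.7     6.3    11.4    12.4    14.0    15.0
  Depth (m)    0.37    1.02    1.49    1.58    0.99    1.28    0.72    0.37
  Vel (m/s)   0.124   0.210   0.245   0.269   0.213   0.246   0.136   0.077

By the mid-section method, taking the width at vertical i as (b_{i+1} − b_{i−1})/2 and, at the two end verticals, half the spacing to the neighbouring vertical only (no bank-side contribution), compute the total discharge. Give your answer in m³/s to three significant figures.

3.81 m³/s

w_1 = (2.9 − 0.0)/2 = 1.45 m; q_1 = 0.124 × 0.37 × 1.45 = 0.06653 m³/s
w_2 = (4.7 − 0.0)/2 = 2.35 m; q_2 = 0.210 × 1.02 × 2.35 = 0.5034 m³/s
w_3 = (6.3 − 2.9)/2 = 1.7 m; q_3 = 0.245 × 1.49 × 1.7 = 0.6206 m³/s
w_4 = (11.4 − 4.7)/2 = 3.35 m; q_4 = 0.269 × 1.58 × 3.35 = 1.424 m³/s
w_5 = (12.4 − 6.3)/2 = 3.05 m; q_5 = 0.213 × 0.99 × 3.05 = 0.6432 m³/s
w_6 = (14.0 − 11.4)/2 = 1.3 m; q_6 = 0.246 × 1.28 × 1.3 = 0.4093 m³/s
w_7 = (15.0 − 12.4)/2 = 1.3 m; q_7 = 0.136 × 0.72 × 1.3 = 0.1273 m³/s
w_8 = (15.0 − 14.0)/2 = 0.5 m; q_8 = 0.077 × 0.37 × 0.5 = 0.01425 m³/s
Q = Σ qᵢ = 3.808 m³/s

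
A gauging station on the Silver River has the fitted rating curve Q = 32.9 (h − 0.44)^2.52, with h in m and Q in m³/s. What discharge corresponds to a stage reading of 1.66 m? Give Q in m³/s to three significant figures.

Q = 32.9 × (1.66 − 0.44)^2.52 = 32.9 × 1.22^2.52 = 54.30 m³/s

54.3 m³/s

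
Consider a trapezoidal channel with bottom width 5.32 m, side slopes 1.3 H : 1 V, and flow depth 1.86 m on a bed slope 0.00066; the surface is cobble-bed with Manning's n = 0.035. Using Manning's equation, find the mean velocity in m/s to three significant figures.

0.856 m/s

A = (b + z·y)·y = (5.32 + 1.3×1.86)×1.86 = 14.39 m²
P = b + 2y√(1+z²) = 5.32 + 2×1.86×√(1+1.3²) = 11.42 m
R = A/P = 14.39/11.42 = 1.260 m
Q = (1/n)·A·R^(2/3)·S^(1/2) = (1/0.035) × 14.39 × 1.260^(2/3) × 0.00066^(1/2) = 12.33 m³/s
V = Q/A = 12.33/14.39 = 0.8564 m/s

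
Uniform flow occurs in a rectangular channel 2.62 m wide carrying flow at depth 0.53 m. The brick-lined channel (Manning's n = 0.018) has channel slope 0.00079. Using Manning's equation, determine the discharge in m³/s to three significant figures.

A = b·y = 2.62 × 0.53 = 1.389 m²
P = b + 2y = 2.62 + 2×0.53 = 3.680 m
R = A/P = 1.389/3.680 = 0.3773 m
Q = (1/n)·A·R^(2/3)·S^(1/2) = (1/0.018) × 1.389 × 0.3773^(2/3) × 0.00079^(1/2) = 1.132 m³/s

1.13 m³/s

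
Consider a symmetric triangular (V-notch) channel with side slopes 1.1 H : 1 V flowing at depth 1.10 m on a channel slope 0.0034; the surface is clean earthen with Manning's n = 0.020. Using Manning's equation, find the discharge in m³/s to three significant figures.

A = z·y² = 1.1×1.10² = 1.331 m²
P = 2y√(1+z²) = 2×1.10×√(1+1.1²) = 3.271 m
R = A/P = 1.331/3.271 = 0.4070 m
Q = (1/n)·A·R^(2/3)·S^(1/2) = (1/0.020) × 1.331 × 0.4070^(2/3) × 0.0034^(1/2) = 2.131 m³/s

2.13 m³/s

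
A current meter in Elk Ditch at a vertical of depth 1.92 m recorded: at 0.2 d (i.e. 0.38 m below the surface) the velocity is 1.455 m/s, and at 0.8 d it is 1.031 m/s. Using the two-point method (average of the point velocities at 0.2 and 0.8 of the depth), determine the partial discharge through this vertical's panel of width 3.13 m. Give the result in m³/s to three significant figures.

7.47 m³/s

v̄ = (1.455 + 1.031) / 2 = 1.243 m/s
q = v̄ × d × w = 1.243 × 1.92 × 3.13 = 7.470 m³/s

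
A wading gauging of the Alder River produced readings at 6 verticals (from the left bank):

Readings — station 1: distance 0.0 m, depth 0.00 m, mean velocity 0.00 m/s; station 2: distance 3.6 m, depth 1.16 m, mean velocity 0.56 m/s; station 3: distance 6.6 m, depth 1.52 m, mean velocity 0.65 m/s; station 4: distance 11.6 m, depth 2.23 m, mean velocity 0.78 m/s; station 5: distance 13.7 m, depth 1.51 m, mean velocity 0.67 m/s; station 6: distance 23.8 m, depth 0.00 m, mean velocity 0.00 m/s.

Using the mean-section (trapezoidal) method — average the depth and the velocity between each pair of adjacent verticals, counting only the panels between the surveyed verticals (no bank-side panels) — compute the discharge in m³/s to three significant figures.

15.1 m³/s

Panel 1-2: Δb = 3.6 m, d̄ = (0.00+1.16)/2 = 0.58, v̄ = (0.00+0.56)/2 = 0.28 → q = 3.6×0.58×0.28 = 0.5846 m³/s
Panel 2-3: Δb = 3 m, d̄ = (1.16+1.52)/2 = 1.34, v̄ = (0.56+0.65)/2 = 0.605 → q = 3×1.34×0.605 = 2.432 m³/s
Panel 3-4: Δb = 5 m, d̄ = (1.52+2.23)/2 = 1.875, v̄ = (0.65+0.78)/2 = 0.715 → q = 5×1.875×0.715 = 6.703 m³/s
Panel 4-5: Δb = 2.1 m, d̄ = (2.23+1.51)/2 = 1.87, v̄ = (0.78+0.67)/2 = 0.725 → q = 2.1×1.87×0.725 = 2.847 m³/s
Panel 5-6: Δb = 10.1 m, d̄ = (1.51+0.00)/2 = 0.755, v̄ = (0.67+0.00)/2 = 0.335 → q = 10.1×0.755×0.335 = 2.555 m³/s
Q = Σ q = 15.12 m³/s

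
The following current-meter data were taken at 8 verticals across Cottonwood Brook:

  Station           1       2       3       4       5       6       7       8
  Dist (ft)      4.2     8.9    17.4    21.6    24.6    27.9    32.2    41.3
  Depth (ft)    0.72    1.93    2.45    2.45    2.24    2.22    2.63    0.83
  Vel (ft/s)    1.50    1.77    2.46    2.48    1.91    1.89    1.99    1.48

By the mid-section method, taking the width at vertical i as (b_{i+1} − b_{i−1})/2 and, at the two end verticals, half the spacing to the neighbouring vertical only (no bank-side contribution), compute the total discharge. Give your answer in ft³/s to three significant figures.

155 ft³/s

w_1 = (8.9 − 4.2)/2 = 2.35 ft; q_1 = 1.50 × 0.72 × 2.35 = 2.538 ft³/s
w_2 = (17.4 − 4.2)/2 = 6.6 ft; q_2 = 1.77 × 1.93 × 6.6 = 22.55 ft³/s
w_3 = (21.6 − 8.9)/2 = 6.35 ft; q_3 = 2.46 × 2.45 × 6.35 = 38.27 ft³/s
w_4 = (24.6 − 17.4)/2 = 3.6 ft; q_4 = 2.48 × 2.45 × 3.6 = 21.87 ft³/s
w_5 = (27.9 − 21.6)/2 = 3.15 ft; q_5 = 1.91 × 2.24 × 3.15 = 13.48 ft³/s
w_6 = (32.2 − 24.6)/2 = 3.8 ft; q_6 = 1.89 × 2.22 × 3.8 = 15.94 ft³/s
w_7 = (41.3 − 27.9)/2 = 6.7 ft; q_7 = 1.99 × 2.63 × 6.7 = 35.07 ft³/s
w_8 = (41.3 − 32.2)/2 = 4.55 ft; q_8 = 1.48 × 0.83 × 4.55 = 5.589 ft³/s
Q = Σ qᵢ = 155.3 ft³/s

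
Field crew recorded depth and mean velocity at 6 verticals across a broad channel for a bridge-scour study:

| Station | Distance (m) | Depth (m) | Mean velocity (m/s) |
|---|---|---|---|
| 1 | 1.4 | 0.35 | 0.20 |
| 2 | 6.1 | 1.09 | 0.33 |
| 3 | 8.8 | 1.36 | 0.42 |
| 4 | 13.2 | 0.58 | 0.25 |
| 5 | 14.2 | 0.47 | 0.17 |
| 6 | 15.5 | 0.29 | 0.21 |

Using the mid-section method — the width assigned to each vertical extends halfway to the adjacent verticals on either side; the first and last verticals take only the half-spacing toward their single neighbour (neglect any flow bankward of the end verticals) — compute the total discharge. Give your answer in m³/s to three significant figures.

w_1 = (6.1 − 1.4)/2 = 2.35 m; q_1 = 0.20 × 0.35 × 2.35 = 0.1645 m³/s
w_2 = (8.8 − 1.4)/2 = 3.7 m; q_2 = 0.33 × 1.09 × 3.7 = 1.331 m³/s
w_3 = (13.2 − 6.1)/2 = 3.55 m; q_3 = 0.42 × 1.36 × 3.55 = 2.028 m³/s
w_4 = (14.2 − 8.8)/2 = 2.7 m; q_4 = 0.25 × 0.58 × 2.7 = 0.3915 m³/s
w_5 = (15.5 − 13.2)/2 = 1.15 m; q_5 = 0.17 × 0.47 × 1.15 = 0.09189 m³/s
w_6 = (15.5 − 14.2)/2 = 0.65 m; q_6 = 0.21 × 0.29 × 0.65 = 0.03959 m³/s
Q = Σ qᵢ = 4.046 m³/s

4.05 m³/s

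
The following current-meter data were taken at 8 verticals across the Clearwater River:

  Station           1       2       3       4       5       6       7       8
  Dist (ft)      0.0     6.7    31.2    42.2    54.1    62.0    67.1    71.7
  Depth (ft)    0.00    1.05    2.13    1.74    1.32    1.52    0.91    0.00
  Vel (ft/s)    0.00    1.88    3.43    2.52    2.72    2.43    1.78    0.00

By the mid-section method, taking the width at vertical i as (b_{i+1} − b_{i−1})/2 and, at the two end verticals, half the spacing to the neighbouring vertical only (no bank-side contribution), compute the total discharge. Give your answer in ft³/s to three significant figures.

w_2 = (31.2 − 0.0)/2 = 15.6 ft; q_2 = 1.88 × 1.05 × 15.6 = 30.79 ft³/s
w_3 = (42.2 − 6.7)/2 = 17.75 ft; q_3 = 3.43 × 2.13 × 17.75 = 129.7 ft³/s
w_4 = (54.1 − 31.2)/2 = 11.45 ft; q_4 = 2.52 × 1.74 × 11.45 = 50.21 ft³/s
w_5 = (62.0 − 42.2)/2 = 9.9 ft; q_5 = 2.72 × 1.32 × 9.9 = 35.54 ft³/s
w_6 = (67.1 − 54.1)/2 = 6.5 ft; q_6 = 2.43 × 1.52 × 6.5 = 24.01 ft³/s
w_7 = (71.7 − 62.0)/2 = 4.85 ft; q_7 = 1.78 × 0.91 × 4.85 = 7.856 ft³/s
Stations 1, 8 contribute zero (depth or velocity is 0).
Q = Σ qᵢ = 278.1 ft³/s

278 ft³/s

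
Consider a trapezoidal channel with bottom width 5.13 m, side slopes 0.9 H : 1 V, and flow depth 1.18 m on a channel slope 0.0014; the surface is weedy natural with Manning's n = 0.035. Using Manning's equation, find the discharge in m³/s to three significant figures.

A = (b + z·y)·y = (5.13 + 0.9×1.18)×1.18 = 7.307 m²
P = b + 2y√(1+z²) = 5.13 + 2×1.18×√(1+0.9²) = 8.305 m
R = A/P = 7.307/8.305 = 0.8798 m
Q = (1/n)·A·R^(2/3)·S^(1/2) = (1/0.035) × 7.307 × 0.8798^(2/3) × 0.0014^(1/2) = 7.172 m³/s

7.17 m³/s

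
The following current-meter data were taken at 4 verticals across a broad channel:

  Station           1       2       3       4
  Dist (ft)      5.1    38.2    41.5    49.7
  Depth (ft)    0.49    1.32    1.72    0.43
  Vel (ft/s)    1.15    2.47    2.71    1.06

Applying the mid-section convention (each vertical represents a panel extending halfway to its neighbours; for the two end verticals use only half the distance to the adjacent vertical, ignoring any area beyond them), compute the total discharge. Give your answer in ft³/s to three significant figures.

97.3 ft³/s

w_1 = (38.2 − 5.1)/2 = 16.55 ft; q_1 = 1.15 × 0.49 × 16.55 = 9.326 ft³/s
w_2 = (41.5 − 5.1)/2 = 18.2 ft; q_2 = 2.47 × 1.32 × 18.2 = 59.34 ft³/s
w_3 = (49.7 − 38.2)/2 = 5.75 ft; q_3 = 2.71 × 1.72 × 5.75 = 26.80 ft³/s
w_4 = (49.7 − 41.5)/2 = 4.1 ft; q_4 = 1.06 × 0.43 × 4.1 = 1.869 ft³/s
Q = Σ qᵢ = 97.34 ft³/s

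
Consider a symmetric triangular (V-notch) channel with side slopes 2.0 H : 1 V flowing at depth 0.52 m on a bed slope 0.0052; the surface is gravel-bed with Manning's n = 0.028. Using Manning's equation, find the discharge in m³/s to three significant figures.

A = z·y² = 2.0×0.52² = 0.5408 m²
P = 2y√(1+z²) = 2×0.52×√(1+2.0²) = 2.326 m
R = A/P = 0.5408/2.326 = 0.2326 m
Q = (1/n)·A·R^(2/3)·S^(1/2) = (1/0.028) × 0.5408 × 0.2326^(2/3) × 0.0052^(1/2) = 0.5267 m³/s

0.527 m³/s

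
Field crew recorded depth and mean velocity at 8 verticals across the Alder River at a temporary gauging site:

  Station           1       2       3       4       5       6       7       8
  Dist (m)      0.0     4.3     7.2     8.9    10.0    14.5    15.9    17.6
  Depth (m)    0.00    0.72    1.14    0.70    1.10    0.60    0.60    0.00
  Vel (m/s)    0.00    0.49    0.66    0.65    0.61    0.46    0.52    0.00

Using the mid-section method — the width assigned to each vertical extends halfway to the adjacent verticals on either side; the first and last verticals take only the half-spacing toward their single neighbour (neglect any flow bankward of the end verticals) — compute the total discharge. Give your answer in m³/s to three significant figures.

6.81 m³/s

w_2 = (7.2 − 0.0)/2 = 3.6 m; q_2 = 0.49 × 0.72 × 3.6 = 1.270 m³/s
w_3 = (8.9 − 4.3)/2 = 2.3 m; q_3 = 0.66 × 1.14 × 2.3 = 1.731 m³/s
w_4 = (10.0 − 7.2)/2 = 1.4 m; q_4 = 0.65 × 0.70 × 1.4 = 0.6370 m³/s
w_5 = (14.5 − 8.9)/2 = 2.8 m; q_5 = 0.61 × 1.10 × 2.8 = 1.879 m³/s
w_6 = (15.9 − 10.0)/2 = 2.95 m; q_6 = 0.46 × 0.60 × 2.95 = 0.8142 m³/s
w_7 = (17.6 − 14.5)/2 = 1.55 m; q_7 = 0.52 × 0.60 × 1.55 = 0.4836 m³/s
Stations 1, 8 contribute zero (depth or velocity is 0).
Q = Σ qᵢ = 6.814 m³/s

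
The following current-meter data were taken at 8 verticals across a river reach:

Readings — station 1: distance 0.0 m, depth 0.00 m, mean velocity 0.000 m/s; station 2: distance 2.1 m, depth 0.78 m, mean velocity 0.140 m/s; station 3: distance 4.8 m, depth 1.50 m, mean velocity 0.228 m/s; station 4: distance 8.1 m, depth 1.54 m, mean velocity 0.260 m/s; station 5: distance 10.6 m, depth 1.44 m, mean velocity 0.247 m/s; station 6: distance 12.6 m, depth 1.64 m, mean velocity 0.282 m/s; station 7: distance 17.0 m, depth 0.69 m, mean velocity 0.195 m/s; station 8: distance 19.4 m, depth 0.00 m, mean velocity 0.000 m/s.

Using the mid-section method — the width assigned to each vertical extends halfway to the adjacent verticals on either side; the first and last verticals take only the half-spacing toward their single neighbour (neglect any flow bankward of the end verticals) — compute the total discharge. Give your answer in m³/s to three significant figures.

5.19 m³/s

w_2 = (4.8 − 0.0)/2 = 2.4 m; q_2 = 0.140 × 0.78 × 2.4 = 0.2621 m³/s
w_3 = (8.1 − 2.1)/2 = 3 m; q_3 = 0.228 × 1.50 × 3 = 1.026 m³/s
w_4 = (10.6 − 4.8)/2 = 2.9 m; q_4 = 0.260 × 1.54 × 2.9 = 1.161 m³/s
w_5 = (12.6 − 8.1)/2 = 2.25 m; q_5 = 0.247 × 1.44 × 2.25 = 0.8003 m³/s
w_6 = (17.0 − 10.6)/2 = 3.2 m; q_6 = 0.282 × 1.64 × 3.2 = 1.480 m³/s
w_7 = (19.4 − 12.6)/2 = 3.4 m; q_7 = 0.195 × 0.69 × 3.4 = 0.4575 m³/s
Stations 1, 8 contribute zero (depth or velocity is 0).
Q = Σ qᵢ = 5.187 m³/s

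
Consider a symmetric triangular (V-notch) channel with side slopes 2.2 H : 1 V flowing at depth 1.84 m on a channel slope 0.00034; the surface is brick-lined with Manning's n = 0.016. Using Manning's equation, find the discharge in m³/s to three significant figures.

7.63 m³/s

A = z·y² = 2.2×1.84² = 7.448 m²
P = 2y√(1+z²) = 2×1.84×√(1+2.2²) = 8.893 m
R = A/P = 7.448/8.893 = 0.8375 m
Q = (1/n)·A·R^(2/3)·S^(1/2) = (1/0.016) × 7.448 × 0.8375^(2/3) × 0.00034^(1/2) = 7.627 m³/s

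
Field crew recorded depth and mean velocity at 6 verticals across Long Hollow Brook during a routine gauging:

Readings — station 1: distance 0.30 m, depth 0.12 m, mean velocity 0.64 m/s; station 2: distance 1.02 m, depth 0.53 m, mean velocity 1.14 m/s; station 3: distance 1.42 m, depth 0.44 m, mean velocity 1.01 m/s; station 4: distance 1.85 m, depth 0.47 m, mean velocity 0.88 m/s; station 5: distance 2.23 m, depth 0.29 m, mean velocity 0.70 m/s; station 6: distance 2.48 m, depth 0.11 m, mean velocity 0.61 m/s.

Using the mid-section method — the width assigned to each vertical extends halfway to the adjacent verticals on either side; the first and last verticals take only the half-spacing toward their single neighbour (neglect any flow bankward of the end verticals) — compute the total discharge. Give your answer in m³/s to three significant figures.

0.790 m³/s

w_1 = (1.02 − 0.30)/2 = 0.36 m; q_1 = 0.64 × 0.12 × 0.36 = 0.02765 m³/s
w_2 = (1.42 − 0.30)/2 = 0.56 m; q_2 = 1.14 × 0.53 × 0.56 = 0.3384 m³/s
w_3 = (1.85 − 1.02)/2 = 0.415 m; q_3 = 1.01 × 0.44 × 0.415 = 0.1844 m³/s
w_4 = (2.23 − 1.42)/2 = 0.405 m; q_4 = 0.88 × 0.47 × 0.405 = 0.1675 m³/s
w_5 = (2.48 − 1.85)/2 = 0.315 m; q_5 = 0.70 × 0.29 × 0.315 = 0.06395 m³/s
w_6 = (2.48 − 2.23)/2 = 0.125 m; q_6 = 0.61 × 0.11 × 0.125 = 0.008388 m³/s
Q = Σ qᵢ = 0.7903 m³/s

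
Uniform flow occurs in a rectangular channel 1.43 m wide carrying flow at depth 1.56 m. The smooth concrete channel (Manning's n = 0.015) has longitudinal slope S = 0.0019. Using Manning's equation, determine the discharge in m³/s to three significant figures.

4.03 m³/s

A = b·y = 1.43 × 1.56 = 2.231 m²
P = b + 2y = 1.43 + 2×1.56 = 4.550 m
R = A/P = 2.231/4.550 = 0.4903 m
Q = (1/n)·A·R^(2/3)·S^(1/2) = (1/0.015) × 2.231 × 0.4903^(2/3) × 0.0019^(1/2) = 4.031 m³/s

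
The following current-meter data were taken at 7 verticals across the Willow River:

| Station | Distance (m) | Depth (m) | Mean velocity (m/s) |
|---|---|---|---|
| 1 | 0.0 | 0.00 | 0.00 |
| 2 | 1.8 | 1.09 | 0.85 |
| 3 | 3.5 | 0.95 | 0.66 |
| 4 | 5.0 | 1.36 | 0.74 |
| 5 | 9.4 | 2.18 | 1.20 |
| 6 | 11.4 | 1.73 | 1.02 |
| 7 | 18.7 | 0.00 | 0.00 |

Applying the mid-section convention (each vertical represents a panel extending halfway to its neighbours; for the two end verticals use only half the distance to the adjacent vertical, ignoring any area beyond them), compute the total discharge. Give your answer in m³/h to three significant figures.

79800 m³/h

w_2 = (3.5 − 0.0)/2 = 1.75 m; q_2 = 0.85 × 1.09 × 1.75 = 1.621 m³/s
w_3 = (5.0 − 1.8)/2 = 1.6 m; q_3 = 0.66 × 0.95 × 1.6 = 1.003 m³/s
w_4 = (9.4 − 3.5)/2 = 2.95 m; q_4 = 0.74 × 1.36 × 2.95 = 2.969 m³/s
w_5 = (11.4 − 5.0)/2 = 3.2 m; q_5 = 1.20 × 2.18 × 3.2 = 8.371 m³/s
w_6 = (18.7 − 9.4)/2 = 4.65 m; q_6 = 1.02 × 1.73 × 4.65 = 8.205 m³/s
Stations 1, 7 contribute zero (depth or velocity is 0).
Q = Σ qᵢ = 22.17 m³/s
= 22.17 × 3600 = 79810 m³/h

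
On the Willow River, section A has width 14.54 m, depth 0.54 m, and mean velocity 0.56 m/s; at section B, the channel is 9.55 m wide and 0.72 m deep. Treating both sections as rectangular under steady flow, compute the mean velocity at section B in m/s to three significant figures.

0.639 m/s

Q = A₁V₁ = (14.54×0.54) × 0.56 = 4.397 m³/s
A₂ = 9.55 × 0.72 = 6.876 m²
V₂ = Q/A₂ = 4.397/6.876 = 0.6395 m/s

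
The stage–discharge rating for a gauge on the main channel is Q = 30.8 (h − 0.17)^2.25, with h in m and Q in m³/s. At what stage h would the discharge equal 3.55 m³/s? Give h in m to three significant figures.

h − h₀ = (Q/C)^(1/b) = (3.55/30.8)^(1/2.25) = 0.3828 m
h = 0.17 + 0.3828 = 0.5528 m

0.553 m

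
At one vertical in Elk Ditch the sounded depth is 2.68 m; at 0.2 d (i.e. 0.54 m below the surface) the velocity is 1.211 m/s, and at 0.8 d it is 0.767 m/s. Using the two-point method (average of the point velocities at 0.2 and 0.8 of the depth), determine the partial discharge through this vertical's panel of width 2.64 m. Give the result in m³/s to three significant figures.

7.00 m³/s

v̄ = (1.211 + 0.767) / 2 = 0.9890 m/s
q = v̄ × d × w = 0.9890 × 2.68 × 2.64 = 6.997 m³/s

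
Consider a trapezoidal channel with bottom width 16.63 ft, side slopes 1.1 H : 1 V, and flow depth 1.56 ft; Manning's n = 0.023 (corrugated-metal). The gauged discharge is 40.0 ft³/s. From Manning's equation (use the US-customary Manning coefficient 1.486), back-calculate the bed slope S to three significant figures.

A = (b + z·y)·y = (16.63 + 1.1×1.56)×1.56 = 28.62 ft²
P = b + 2y√(1+z²) = 16.63 + 2×1.56×√(1+1.1²) = 21.27 ft
R = A/P = 28.62/21.27 = 1.346 ft
S = (Q·n / (1.486·A·R^(2/3)))² = (40.0×0.023 / (1.486×28.62×1.219))² = 0.0003150

0.000315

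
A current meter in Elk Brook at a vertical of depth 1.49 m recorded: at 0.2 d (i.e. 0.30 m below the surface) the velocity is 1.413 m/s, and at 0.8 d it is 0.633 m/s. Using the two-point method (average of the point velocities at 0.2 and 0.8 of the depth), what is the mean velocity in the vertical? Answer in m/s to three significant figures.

v̄ = (1.413 + 0.633) / 2 = 1.023 m/s

1.02 m/s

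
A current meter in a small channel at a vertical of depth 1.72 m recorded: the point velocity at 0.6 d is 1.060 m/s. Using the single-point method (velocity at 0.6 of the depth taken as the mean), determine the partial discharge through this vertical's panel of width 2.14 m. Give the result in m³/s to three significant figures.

3.90 m³/s

v̄ = v₀.₆ = 1.060 m/s
q = v̄ × d × w = 1.060 × 1.72 × 2.14 = 3.902 m³/s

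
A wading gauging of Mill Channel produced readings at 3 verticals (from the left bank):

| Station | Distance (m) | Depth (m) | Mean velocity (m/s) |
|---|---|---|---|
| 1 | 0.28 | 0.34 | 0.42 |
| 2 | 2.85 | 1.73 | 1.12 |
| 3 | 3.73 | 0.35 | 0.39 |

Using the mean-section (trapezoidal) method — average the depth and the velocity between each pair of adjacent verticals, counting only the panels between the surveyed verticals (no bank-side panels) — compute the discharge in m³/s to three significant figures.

2.74 m³/s

Panel 1-2: Δb = 2.57 m, d̄ = (0.34+1.73)/2 = 1.035, v̄ = (0.42+1.12)/2 = 0.77 → q = 2.57×1.035×0.77 = 2.048 m³/s
Panel 2-3: Δb = 0.88 m, d̄ = (1.73+0.35)/2 = 1.04, v̄ = (1.12+0.39)/2 = 0.755 → q = 0.88×1.04×0.755 = 0.6910 m³/s
Q = Σ q = 2.739 m³/s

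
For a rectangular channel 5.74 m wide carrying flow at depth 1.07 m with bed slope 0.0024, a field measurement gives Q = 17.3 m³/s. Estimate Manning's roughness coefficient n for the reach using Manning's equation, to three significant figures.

A = b·y = 5.74 × 1.07 = 6.142 m²
P = b + 2y = 5.74 + 2×1.07 = 7.880 m
R = A/P = 6.142/7.880 = 0.7794 m
n = (1/Q)·A·R^(2/3)·S^(1/2) = (1/17.3) × 6.142 × 0.8469 × 0.04899 = 0.01473

0.0147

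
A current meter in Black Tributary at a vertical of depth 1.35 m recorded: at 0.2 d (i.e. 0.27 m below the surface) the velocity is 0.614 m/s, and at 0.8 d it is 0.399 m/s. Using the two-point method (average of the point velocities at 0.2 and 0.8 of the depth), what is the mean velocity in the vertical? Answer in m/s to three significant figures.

0.507 m/s

v̄ = (0.614 + 0.399) / 2 = 0.5065 m/s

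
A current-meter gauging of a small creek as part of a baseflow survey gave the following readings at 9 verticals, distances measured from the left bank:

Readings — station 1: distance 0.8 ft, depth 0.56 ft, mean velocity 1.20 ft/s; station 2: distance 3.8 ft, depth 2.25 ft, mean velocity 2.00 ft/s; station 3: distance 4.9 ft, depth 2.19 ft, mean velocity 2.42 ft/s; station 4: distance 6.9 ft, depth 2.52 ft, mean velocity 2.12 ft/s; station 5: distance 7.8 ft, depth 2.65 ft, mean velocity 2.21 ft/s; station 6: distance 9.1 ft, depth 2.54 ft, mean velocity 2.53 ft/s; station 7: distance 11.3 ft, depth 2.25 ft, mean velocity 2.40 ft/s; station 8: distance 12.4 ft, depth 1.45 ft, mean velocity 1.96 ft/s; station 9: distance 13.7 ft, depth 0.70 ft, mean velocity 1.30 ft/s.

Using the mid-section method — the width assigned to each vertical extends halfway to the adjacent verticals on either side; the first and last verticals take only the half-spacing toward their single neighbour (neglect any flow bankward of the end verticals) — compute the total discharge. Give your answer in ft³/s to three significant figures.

56.8 ft³/s

w_1 = (3.8 − 0.8)/2 = 1.5 ft; q_1 = 1.20 × 0.56 × 1.5 = 1.008 ft³/s
w_2 = (4.9 − 0.8)/2 = 2.05 ft; q_2 = 2.00 × 2.25 × 2.05 = 9.225 ft³/s
w_3 = (6.9 − 3.8)/2 = 1.55 ft; q_3 = 2.42 × 2.19 × 1.55 = 8.215 ft³/s
w_4 = (7.8 − 4.9)/2 = 1.45 ft; q_4 = 2.12 × 2.52 × 1.45 = 7.746 ft³/s
w_5 = (9.1 − 6.9)/2 = 1.1 ft; q_5 = 2.21 × 2.65 × 1.1 = 6.442 ft³/s
w_6 = (11.3 − 7.8)/2 = 1.75 ft; q_6 = 2.53 × 2.54 × 1.75 = 11.25 ft³/s
w_7 = (12.4 − 9.1)/2 = 1.65 ft; q_7 = 2.40 × 2.25 × 1.65 = 8.910 ft³/s
w_8 = (13.7 − 11.3)/2 = 1.2 ft; q_8 = 1.96 × 1.45 × 1.2 = 3.410 ft³/s
w_9 = (13.7 − 12.4)/2 = 0.65 ft; q_9 = 1.30 × 0.70 × 0.65 = 0.5915 ft³/s
Q = Σ qᵢ = 56.79 ft³/s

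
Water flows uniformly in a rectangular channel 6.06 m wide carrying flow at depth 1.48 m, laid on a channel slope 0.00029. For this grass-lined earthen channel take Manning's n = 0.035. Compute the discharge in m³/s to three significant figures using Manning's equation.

4.35 m³/s

A = b·y = 6.06 × 1.48 = 8.969 m²
P = b + 2y = 6.06 + 2×1.48 = 9.020 m
R = A/P = 8.969/9.020 = 0.9943 m
Q = (1/n)·A·R^(2/3)·S^(1/2) = (1/0.035) × 8.969 × 0.9943^(2/3) × 0.00029^(1/2) = 4.347 m³/s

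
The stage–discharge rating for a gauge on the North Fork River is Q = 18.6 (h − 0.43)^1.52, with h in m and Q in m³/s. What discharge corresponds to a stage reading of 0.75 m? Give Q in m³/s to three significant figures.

3.29 m³/s

Q = 18.6 × (0.75 − 0.43)^1.52 = 18.6 × 0.32^1.52 = 3.291 m³/s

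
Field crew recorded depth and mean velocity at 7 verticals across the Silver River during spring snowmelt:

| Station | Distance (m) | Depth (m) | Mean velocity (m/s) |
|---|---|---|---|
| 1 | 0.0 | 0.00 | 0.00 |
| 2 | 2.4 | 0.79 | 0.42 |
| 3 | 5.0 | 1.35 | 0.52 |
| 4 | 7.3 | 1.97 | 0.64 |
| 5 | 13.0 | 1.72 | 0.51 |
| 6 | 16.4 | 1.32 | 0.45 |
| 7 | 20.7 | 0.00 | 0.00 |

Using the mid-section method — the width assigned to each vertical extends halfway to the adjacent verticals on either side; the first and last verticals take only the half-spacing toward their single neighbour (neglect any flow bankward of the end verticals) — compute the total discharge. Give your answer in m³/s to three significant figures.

13.9 m³/s

w_2 = (5.0 − 0.0)/2 = 2.5 m; q_2 = 0.42 × 0.79 × 2.5 = 0.8295 m³/s
w_3 = (7.3 − 2.4)/2 = 2.45 m; q_3 = 0.52 × 1.35 × 2.45 = 1.720 m³/s
w_4 = (13.0 − 5.0)/2 = 4 m; q_4 = 0.64 × 1.97 × 4 = 5.043 m³/s
w_5 = (16.4 − 7.3)/2 = 4.55 m; q_5 = 0.51 × 1.72 × 4.55 = 3.991 m³/s
w_6 = (20.7 − 13.0)/2 = 3.85 m; q_6 = 0.45 × 1.32 × 3.85 = 2.287 m³/s
Stations 1, 7 contribute zero (depth or velocity is 0).
Q = Σ qᵢ = 13.87 m³/s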